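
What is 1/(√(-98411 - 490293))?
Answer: -I*√36794/147176 ≈ -0.0013033*I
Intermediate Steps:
1/(√(-98411 - 490293)) = 1/(√(-588704)) = 1/(4*I*√36794) = -I*√36794/147176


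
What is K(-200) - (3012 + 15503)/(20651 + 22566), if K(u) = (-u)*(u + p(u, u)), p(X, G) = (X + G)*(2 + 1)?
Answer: -526120805/1879 ≈ -2.8000e+5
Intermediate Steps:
p(X, G) = 3*G + 3*X (p(X, G) = (G + X)*3 = 3*G + 3*X)
K(u) = -7*u² (K(u) = (-u)*(u + (3*u + 3*u)) = (-u)*(u + 6*u) = (-u)*(7*u) = -7*u²)
K(-200) - (3012 + 15503)/(20651 + 22566) = -7*(-200)² - (3012 + 15503)/(20651 + 22566) = -7*40000 - 18515/43217 = -280000 - 18515/43217 = -280000 - 1*805/1879 = -280000 - 805/1879 = -526120805/1879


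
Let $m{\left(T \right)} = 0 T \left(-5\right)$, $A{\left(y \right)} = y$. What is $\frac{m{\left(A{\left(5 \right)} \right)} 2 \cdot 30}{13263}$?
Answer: $0$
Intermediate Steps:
$m{\left(T \right)} = 0$ ($m{\left(T \right)} = 0 \left(-5\right) = 0$)
$\frac{m{\left(A{\left(5 \right)} \right)} 2 \cdot 30}{13263} = \frac{0 \cdot 2 \cdot 30}{13263} = 0 \cdot 30 \cdot \frac{1}{13263} = 0 \cdot \frac{1}{13263} = 0$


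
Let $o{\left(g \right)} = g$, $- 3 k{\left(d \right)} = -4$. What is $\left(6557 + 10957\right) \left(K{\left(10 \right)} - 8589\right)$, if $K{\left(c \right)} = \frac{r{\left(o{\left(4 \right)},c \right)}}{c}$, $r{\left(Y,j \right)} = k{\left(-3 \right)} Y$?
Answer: $- \frac{752092026}{5} \approx -1.5042 \cdot 10^{8}$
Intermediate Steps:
$k{\left(d \right)} = \frac{4}{3}$ ($k{\left(d \right)} = \left(- \frac{1}{3}\right) \left(-4\right) = \frac{4}{3}$)
$r{\left(Y,j \right)} = \frac{4 Y}{3}$
$K{\left(c \right)} = \frac{16}{3 c}$ ($K{\left(c \right)} = \frac{\frac{4}{3} \cdot 4}{c} = \frac{16}{3 c}$)
$\left(6557 + 10957\right) \left(K{\left(10 \right)} - 8589\right) = \left(6557 + 10957\right) \left(\frac{16}{3 \cdot 10} - 8589\right) = 17514 \left(\frac{16}{3} \cdot \frac{1}{10} - 8589\right) = 17514 \left(\frac{8}{15} - 8589\right) = 17514 \left(- \frac{128827}{15}\right) = - \frac{752092026}{5}$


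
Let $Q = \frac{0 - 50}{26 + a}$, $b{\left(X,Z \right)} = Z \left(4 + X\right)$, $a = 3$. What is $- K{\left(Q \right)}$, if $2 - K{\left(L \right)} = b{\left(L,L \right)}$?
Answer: $- \frac{4982}{841} \approx -5.9239$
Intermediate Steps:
$Q = - \frac{50}{29}$ ($Q = \frac{0 - 50}{26 + 3} = - \frac{50}{29} \approx -1.7241$)
$K{\left(L \right)} = 2 - L \left(4 + L\right)$
$- K{\left(Q \right)} = - (2 - - \frac{50 \left(4 - \frac{50}{29}\right)}{29}) = - (2 - \left(- \frac{50}{29}\right) \frac{66}{29}) = - (2 + \frac{3300}{841}) = \left(-1\right) \frac{4982}{841} = - \frac{4982}{841}$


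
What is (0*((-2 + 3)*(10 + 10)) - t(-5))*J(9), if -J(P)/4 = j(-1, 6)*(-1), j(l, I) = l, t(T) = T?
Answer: -20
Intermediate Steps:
J(P) = -4 (J(P) = -(-4)*(-1) = -4*1 = -4)
(0*((-2 + 3)*(10 + 10)) - t(-5))*J(9) = (0*((-2 + 3)*(10 + 10)) - 1*(-5))*(-4) = (0*(1*20) + 5)*(-4) = (0*20 + 5)*(-4) = (0 + 5)*(-4) = 5*(-4) = -20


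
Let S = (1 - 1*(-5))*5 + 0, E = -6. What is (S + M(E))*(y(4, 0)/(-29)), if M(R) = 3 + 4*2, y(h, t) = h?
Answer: -164/29 ≈ -5.6552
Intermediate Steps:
M(R) = 11 (M(R) = 3 + 8 = 11)
S = 30 (S = (1 + 5)*5 + 0 = 6*5 + 0 = 30 + 0 = 30)
(S + M(E))*(y(4, 0)/(-29)) = (30 + 11)*(4/(-29)) = 41*(4*(-1/29)) = 41*(-4/29) = -164/29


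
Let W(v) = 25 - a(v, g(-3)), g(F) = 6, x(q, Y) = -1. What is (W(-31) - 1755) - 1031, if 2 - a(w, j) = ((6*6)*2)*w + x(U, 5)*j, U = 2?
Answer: -5001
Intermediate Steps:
a(w, j) = 2 + j - 72*w (a(w, j) = 2 - (((6*6)*2)*w - j) = 2 - ((36*2)*w - j) = 2 - (72*w - j) = 2 - (-j + 72*w) = 2 + (j - 72*w) = 2 + j - 72*w)
W(v) = 17 + 72*v (W(v) = 25 - (2 + 6 - 72*v) = 25 - (8 - 72*v) = 25 + (-8 + 72*v) = 17 + 72*v)
(W(-31) - 1755) - 1031 = ((17 + 72*(-31)) - 1755) - 1031 = ((17 - 2232) - 1755) - 1031 = (-2215 - 1755) - 1031 = -3970 - 1031 = -5001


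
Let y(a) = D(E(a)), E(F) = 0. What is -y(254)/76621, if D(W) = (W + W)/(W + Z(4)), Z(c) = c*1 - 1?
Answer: 0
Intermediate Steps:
Z(c) = -1 + c (Z(c) = c - 1 = -1 + c)
D(W) = 2*W/(3 + W) (D(W) = (W + W)/(W + (-1 + 4)) = (2*W)/(W + 3) = (2*W)/(3 + W) = 2*W/(3 + W))
y(a) = 0 (y(a) = 2*0/(3 + 0) = 2*0/3 = 2*0*(1/3) = 0)
-y(254)/76621 = -0/76621 = -1*0 = 0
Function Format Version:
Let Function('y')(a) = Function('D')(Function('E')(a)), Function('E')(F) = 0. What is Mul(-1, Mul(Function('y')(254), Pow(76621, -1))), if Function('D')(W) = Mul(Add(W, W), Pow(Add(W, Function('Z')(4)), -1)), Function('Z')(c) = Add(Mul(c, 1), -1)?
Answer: 0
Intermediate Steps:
Function('Z')(c) = Add(-1, c) (Function('Z')(c) = Add(c, -1) = Add(-1, c))
Function('D')(W) = Mul(2, W, Pow(Add(3, W), -1)) (Function('D')(W) = Mul(Add(W, W), Pow(Add(W, Add(-1, 4)), -1)) = Mul(Mul(2, W), Pow(Add(W, 3), -1)) = Mul(Mul(2, W), Pow(Add(3, W), -1)) = Mul(2, W, Pow(Add(3, W), -1)))
Function('y')(a) = 0 (Function('y')(a) = Mul(2, 0, Pow(Add(3, 0), -1)) = Mul(2, 0, Pow(3, -1)) = Mul(2, 0, Rational(1, 3)) = 0)
Mul(-1, Mul(Function('y')(254), Pow(76621, -1))) = Mul(-1, Mul(0, Pow(76621, -1))) = Mul(-1, Mul(0, Rational(1, 76621))) = Mul(-1, 0) = 0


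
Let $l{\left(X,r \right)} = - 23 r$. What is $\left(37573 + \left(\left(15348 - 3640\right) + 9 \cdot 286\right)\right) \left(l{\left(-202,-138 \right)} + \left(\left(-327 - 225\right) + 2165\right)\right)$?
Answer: $248229885$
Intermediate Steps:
$\left(37573 + \left(\left(15348 - 3640\right) + 9 \cdot 286\right)\right) \left(l{\left(-202,-138 \right)} + \left(\left(-327 - 225\right) + 2165\right)\right) = \left(37573 + \left(\left(15348 - 3640\right) + 9 \cdot 286\right)\right) \left(\left(-23\right) \left(-138\right) + \left(\left(-327 - 225\right) + 2165\right)\right) = \left(37573 + \left(11708 + 2574\right)\right) \left(3174 + \left(-552 + 2165\right)\right) = \left(37573 + 14282\right) \left(3174 + 1613\right) = 51855 \cdot 4787 = 248229885$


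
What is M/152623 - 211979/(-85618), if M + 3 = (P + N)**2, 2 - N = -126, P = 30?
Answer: 34489981815/13067276014 ≈ 2.6394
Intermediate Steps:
N = 128 (N = 2 - 1*(-126) = 2 + 126 = 128)
M = 24961 (M = -3 + (30 + 128)**2 = -3 + 158**2 = -3 + 24964 = 24961)
M/152623 - 211979/(-85618) = 24961/152623 - 211979/(-85618) = 24961*(1/152623) - 211979*(-1/85618) = 24961/152623 + 211979/85618 = 34489981815/13067276014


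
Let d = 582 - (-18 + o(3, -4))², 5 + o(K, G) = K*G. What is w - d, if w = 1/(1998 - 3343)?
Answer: 864834/1345 ≈ 643.00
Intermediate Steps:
o(K, G) = -5 + G*K (o(K, G) = -5 + K*G = -5 + G*K)
d = -643 (d = 582 - (-18 + (-5 - 4*3))² = 582 - (-18 + (-5 - 12))² = 582 - (-18 - 17)² = 582 - 1*(-35)² = 582 - 1*1225 = 582 - 1225 = -643)
w = -1/1345 (w = 1/(-1345) = -1/1345 ≈ -0.00074349)
w - d = -1/1345 - 1*(-643) = -1/1345 + 643 = 864834/1345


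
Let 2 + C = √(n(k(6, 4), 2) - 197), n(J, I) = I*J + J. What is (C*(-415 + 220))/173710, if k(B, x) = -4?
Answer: 39/17371 - 39*I*√209/34742 ≈ 0.0022451 - 0.016229*I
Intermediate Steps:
n(J, I) = J + I*J
C = -2 + I*√209 (C = -2 + √(-4*(1 + 2) - 197) = -2 + √(-4*3 - 197) = -2 + √(-12 - 197) = -2 + √(-209) = -2 + I*√209 ≈ -2.0 + 14.457*I)
(C*(-415 + 220))/173710 = ((-2 + I*√209)*(-415 + 220))/173710 = ((-2 + I*√209)*(-195))*(1/173710) = (390 - 195*I*√209)*(1/173710) = 39/17371 - 39*I*√209/34742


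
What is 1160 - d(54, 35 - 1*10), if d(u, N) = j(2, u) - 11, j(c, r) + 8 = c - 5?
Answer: 1182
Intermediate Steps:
j(c, r) = -13 + c (j(c, r) = -8 + (c - 5) = -8 + (-5 + c) = -13 + c)
d(u, N) = -22 (d(u, N) = (-13 + 2) - 11 = -11 - 11 = -22)
1160 - d(54, 35 - 1*10) = 1160 - 1*(-22) = 1160 + 22 = 1182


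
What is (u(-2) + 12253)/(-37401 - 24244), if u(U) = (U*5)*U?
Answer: -12273/61645 ≈ -0.19909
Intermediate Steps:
u(U) = 5*U² (u(U) = (5*U)*U = 5*U²)
(u(-2) + 12253)/(-37401 - 24244) = (5*(-2)² + 12253)/(-37401 - 24244) = (5*4 + 12253)/(-61645) = (20 + 12253)*(-1/61645) = 12273*(-1/61645) = -12273/61645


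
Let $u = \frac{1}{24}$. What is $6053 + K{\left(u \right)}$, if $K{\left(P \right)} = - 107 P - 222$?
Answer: $\frac{139837}{24} \approx 5826.5$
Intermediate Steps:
$u = \frac{1}{24} \approx 0.041667$
$K{\left(P \right)} = -222 - 107 P$
$6053 + K{\left(u \right)} = 6053 - \frac{5435}{24} = \frac{139837}{24}$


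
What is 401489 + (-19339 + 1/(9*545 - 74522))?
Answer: 26604136549/69617 ≈ 3.8215e+5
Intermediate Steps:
401489 + (-19339 + 1/(9*545 - 74522)) = 401489 + (-19339 + 1/(4905 - 74522)) = 401489 + (-19339 + 1/(-69617)) = 401489 + (-19339 - 1/69617) = 401489 - 1346323164/69617 = 26604136549/69617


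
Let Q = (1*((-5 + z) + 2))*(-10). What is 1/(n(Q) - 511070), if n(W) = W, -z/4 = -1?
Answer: -1/511080 ≈ -1.9566e-6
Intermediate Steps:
z = 4 (z = -4*(-1) = 4)
Q = -10 (Q = (1*((-5 + 4) + 2))*(-10) = (1*(-1 + 2))*(-10) = (1*1)*(-10) = 1*(-10) = -10)
1/(n(Q) - 511070) = 1/(-10 - 511070) = 1/(-511080) = -1/511080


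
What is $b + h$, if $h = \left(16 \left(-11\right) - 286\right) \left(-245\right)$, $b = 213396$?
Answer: $326586$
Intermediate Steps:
$h = 113190$ ($h = \left(-176 - 286\right) \left(-245\right) = \left(-462\right) \left(-245\right) = 113190$)
$b + h = 213396 + 113190 = 326586$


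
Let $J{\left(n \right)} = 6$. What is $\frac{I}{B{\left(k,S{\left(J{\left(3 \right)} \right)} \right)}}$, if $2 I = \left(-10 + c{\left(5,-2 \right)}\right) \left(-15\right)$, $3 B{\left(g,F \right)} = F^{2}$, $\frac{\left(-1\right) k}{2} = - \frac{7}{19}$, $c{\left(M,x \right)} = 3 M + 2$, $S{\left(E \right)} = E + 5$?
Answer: $- \frac{315}{242} \approx -1.3017$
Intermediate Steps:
$S{\left(E \right)} = 5 + E$
$c{\left(M,x \right)} = 2 + 3 M$
$k = \frac{14}{19}$ ($k = - 2 \left(- \frac{7}{19}\right) = - 2 \left(\left(-7\right) \frac{1}{19}\right) = \left(-2\right) \left(- \frac{7}{19}\right) = \frac{14}{19} \approx 0.73684$)
$B{\left(g,F \right)} = \frac{F^{2}}{3}$
$I = - \frac{105}{2}$ ($I = \frac{\left(-10 + \left(2 + 3 \cdot 5\right)\right) \left(-15\right)}{2} = \frac{\left(-10 + \left(2 + 15\right)\right) \left(-15\right)}{2} = \frac{\left(-10 + 17\right) \left(-15\right)}{2} = \frac{7 \left(-15\right)}{2} = \frac{1}{2} \left(-105\right) = - \frac{105}{2} \approx -52.5$)
$\frac{I}{B{\left(k,S{\left(J{\left(3 \right)} \right)} \right)}} = - \frac{105}{2 \frac{\left(5 + 6\right)^{2}}{3}} = - \frac{105}{2 \frac{11^{2}}{3}} = - \frac{105}{2 \cdot \frac{1}{3} \cdot 121} = - \frac{105}{2 \cdot \frac{121}{3}} = \left(- \frac{105}{2}\right) \frac{3}{121} = - \frac{315}{242}$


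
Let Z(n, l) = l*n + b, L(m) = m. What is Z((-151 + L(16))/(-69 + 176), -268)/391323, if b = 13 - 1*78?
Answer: 29225/41871561 ≈ 0.00069797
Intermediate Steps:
b = -65 (b = 13 - 78 = -65)
Z(n, l) = -65 + l*n (Z(n, l) = l*n - 65 = -65 + l*n)
Z((-151 + L(16))/(-69 + 176), -268)/391323 = (-65 - 268*(-151 + 16)/(-69 + 176))/391323 = (-65 - (-36180)/107)*(1/391323) = (-65 - 268*(-135/107))*(1/391323) = (-65 + 36180/107)*(1/391323) = (29225/107)*(1/391323) = 29225/41871561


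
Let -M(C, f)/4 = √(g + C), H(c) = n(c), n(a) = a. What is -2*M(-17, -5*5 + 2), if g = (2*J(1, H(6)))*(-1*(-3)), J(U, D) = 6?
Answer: 8*√19 ≈ 34.871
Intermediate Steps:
H(c) = c
g = 36 (g = (2*6)*(-1*(-3)) = 12*3 = 36)
M(C, f) = -4*√(36 + C)
-2*M(-17, -5*5 + 2) = -(-8)*√(36 - 17) = -(-8)*√19 = 8*√19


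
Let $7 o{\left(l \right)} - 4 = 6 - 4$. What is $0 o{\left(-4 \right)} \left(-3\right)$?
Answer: $0$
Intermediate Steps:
$o{\left(l \right)} = \frac{6}{7}$ ($o{\left(l \right)} = \frac{4}{7} + \frac{6 - 4}{7} = \frac{4}{7} + \frac{1}{7} \cdot 2 = \frac{4}{7} + \frac{2}{7} = \frac{6}{7}$)
$0 o{\left(-4 \right)} \left(-3\right) = 0 \cdot \frac{6}{7} \left(-3\right) = 0 \left(-3\right) = 0$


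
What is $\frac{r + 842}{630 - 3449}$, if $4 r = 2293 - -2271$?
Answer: $- \frac{1983}{2819} \approx -0.70344$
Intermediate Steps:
$r = 1141$ ($r = \frac{2293 - -2271}{4} = \frac{2293 + 2271}{4} = \frac{1}{4} \cdot 4564 = 1141$)
$\frac{r + 842}{630 - 3449} = \frac{1141 + 842}{630 - 3449} = \frac{1983}{-2819} = 1983 \left(- \frac{1}{2819}\right) = - \frac{1983}{2819}$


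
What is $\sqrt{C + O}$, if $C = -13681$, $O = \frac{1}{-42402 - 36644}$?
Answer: $\frac{9 i \sqrt{1055340537482}}{79046} \approx 116.97 i$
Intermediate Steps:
$O = - \frac{1}{79046}$ ($O = \frac{1}{-79046} = - \frac{1}{79046} \approx -1.2651 \cdot 10^{-5}$)
$\sqrt{C + O} = \sqrt{-13681 - \frac{1}{79046}} = \sqrt{- \frac{1081428327}{79046}} = \frac{9 i \sqrt{1055340537482}}{79046}$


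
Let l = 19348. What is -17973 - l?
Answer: -37321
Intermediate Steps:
-17973 - l = -17973 - 1*19348 = -17973 - 19348 = -37321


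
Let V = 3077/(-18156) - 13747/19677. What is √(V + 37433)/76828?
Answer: √51022276133633945/89696843656 ≈ 0.0025183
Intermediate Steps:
V = -2027037/2335004 (V = 3077*(-1/18156) - 13747*1/19677 = -181/1068 - 13747/19677 = -2027037/2335004 ≈ -0.86811)
√(V + 37433)/76828 = √(-2027037/2335004 + 37433)/76828 = √(87404177695/2335004)*(1/76828) = (√51022276133633945/1167502)*(1/76828) = √51022276133633945/89696843656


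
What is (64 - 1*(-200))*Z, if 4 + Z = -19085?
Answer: -5039496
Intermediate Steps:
Z = -19089 (Z = -4 - 19085 = -19089)
(64 - 1*(-200))*Z = (64 - 1*(-200))*(-19089) = (64 + 200)*(-19089) = 264*(-19089) = -5039496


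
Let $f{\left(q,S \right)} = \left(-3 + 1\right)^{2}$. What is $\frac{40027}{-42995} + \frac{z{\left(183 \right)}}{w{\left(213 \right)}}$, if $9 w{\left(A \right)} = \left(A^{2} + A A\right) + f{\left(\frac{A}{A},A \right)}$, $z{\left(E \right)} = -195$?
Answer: $- \frac{3707586259}{3901452290} \approx -0.95031$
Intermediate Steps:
$f{\left(q,S \right)} = 4$ ($f{\left(q,S \right)} = \left(-2\right)^{2} = 4$)
$w{\left(A \right)} = \frac{4}{9} + \frac{2 A^{2}}{9}$ ($w{\left(A \right)} = \frac{\left(A^{2} + A A\right) + 4}{9} = \frac{\left(A^{2} + A^{2}\right) + 4}{9} = \frac{2 A^{2} + 4}{9} = \frac{4 + 2 A^{2}}{9} = \frac{4}{9} + \frac{2 A^{2}}{9}$)
$\frac{40027}{-42995} + \frac{z{\left(183 \right)}}{w{\left(213 \right)}} = \frac{40027}{-42995} - \frac{195}{\frac{4}{9} + \frac{2 \cdot 213^{2}}{9}} = 40027 \left(- \frac{1}{42995}\right) - \frac{195}{\frac{4}{9} + \frac{2}{9} \cdot 45369} = - \frac{40027}{42995} - \frac{195}{\frac{4}{9} + 10082} = - \frac{40027}{42995} - \frac{195}{\frac{90742}{9}} = - \frac{40027}{42995} - \frac{1755}{90742} = - \frac{3707586259}{3901452290}$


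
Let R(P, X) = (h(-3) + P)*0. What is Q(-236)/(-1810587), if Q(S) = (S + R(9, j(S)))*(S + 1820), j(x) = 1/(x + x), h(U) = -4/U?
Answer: 124608/603529 ≈ 0.20647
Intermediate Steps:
j(x) = 1/(2*x)
R(P, X) = 0 (R(P, X) = (-4/(-3) + P)*0 = (-4*(-⅓) + P)*0 = (4/3 + P)*0 = 0)
Q(S) = S*(1820 + S) (Q(S) = (S + 0)*(S + 1820) = S*(1820 + S))
Q(-236)/(-1810587) = -236*(1820 - 236)/(-1810587) = -236*1584*(-1/1810587) = -373824*(-1/1810587) = 124608/603529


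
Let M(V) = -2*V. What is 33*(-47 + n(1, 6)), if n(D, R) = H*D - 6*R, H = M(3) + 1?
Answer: -2904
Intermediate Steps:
H = -5 (H = -2*3 + 1 = -6 + 1 = -5)
n(D, R) = -6*R - 5*D (n(D, R) = -5*D - 6*R = -6*R - 5*D)
33*(-47 + n(1, 6)) = 33*(-47 + (-6*6 - 5*1)) = 33*(-47 + (-36 - 5)) = 33*(-47 - 41) = 33*(-88) = -2904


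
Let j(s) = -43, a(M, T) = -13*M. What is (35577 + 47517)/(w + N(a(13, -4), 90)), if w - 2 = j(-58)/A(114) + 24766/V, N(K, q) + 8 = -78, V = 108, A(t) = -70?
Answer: 78523830/137903 ≈ 569.41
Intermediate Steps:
N(K, q) = -86 (N(K, q) = -8 - 78 = -86)
w = 219173/945 (w = 2 + (-43/(-70) + 24766/108) = 2 + (-43*(-1/70) + 24766*(1/108)) = 2 + (43/70 + 12383/54) = 2 + 217283/945 = 219173/945 ≈ 231.93)
(35577 + 47517)/(w + N(a(13, -4), 90)) = (35577 + 47517)/(219173/945 - 86) = 83094/(137903/945) = 83094*(945/137903) = 78523830/137903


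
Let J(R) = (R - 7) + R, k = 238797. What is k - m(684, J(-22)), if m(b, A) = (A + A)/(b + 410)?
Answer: 130622010/547 ≈ 2.3880e+5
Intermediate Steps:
J(R) = -7 + 2*R (J(R) = (-7 + R) + R = -7 + 2*R)
m(b, A) = 2*A/(410 + b) (m(b, A) = (2*A)/(410 + b) = 2*A/(410 + b))
k - m(684, J(-22)) = 238797 - 2*(-7 + 2*(-22))/(410 + 684) = 238797 - 2*(-7 - 44)/1094 = 238797 - 2*(-51)/1094 = 238797 - 1*(-51/547) = 238797 + 51/547 = 130622010/547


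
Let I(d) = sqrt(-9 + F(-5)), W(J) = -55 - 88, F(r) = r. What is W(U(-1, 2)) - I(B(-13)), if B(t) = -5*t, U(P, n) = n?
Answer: -143 - I*sqrt(14) ≈ -143.0 - 3.7417*I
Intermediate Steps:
W(J) = -143
I(d) = I*sqrt(14) (I(d) = sqrt(-9 - 5) = sqrt(-14) = I*sqrt(14))
W(U(-1, 2)) - I(B(-13)) = -143 - I*sqrt(14)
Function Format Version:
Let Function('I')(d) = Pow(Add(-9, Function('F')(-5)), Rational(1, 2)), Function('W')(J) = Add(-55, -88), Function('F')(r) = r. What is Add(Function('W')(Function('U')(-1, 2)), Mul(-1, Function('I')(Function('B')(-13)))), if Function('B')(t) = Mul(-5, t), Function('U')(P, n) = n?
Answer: Add(-143, Mul(-1, I, Pow(14, Rational(1, 2)))) ≈ Add(-143.00, Mul(-3.7417, I))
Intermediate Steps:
Function('W')(J) = -143
Function('I')(d) = Mul(I, Pow(14, Rational(1, 2))) (Function('I')(d) = Pow(Add(-9, -5), Rational(1, 2)) = Pow(-14, Rational(1, 2)) = Mul(I, Pow(14, Rational(1, 2))))
Add(Function('W')(Function('U')(-1, 2)), Mul(-1, Function('I')(Function('B')(-13)))) = Add(-143, Mul(-1, Mul(I, Pow(14, Rational(1, 2))))) = Add(-143, Mul(-1, I, Pow(14, Rational(1, 2))))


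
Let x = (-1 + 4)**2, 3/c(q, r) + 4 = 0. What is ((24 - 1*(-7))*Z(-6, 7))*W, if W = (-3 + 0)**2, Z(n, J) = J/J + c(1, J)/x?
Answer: 1023/4 ≈ 255.75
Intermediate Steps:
c(q, r) = -3/4 (c(q, r) = 3/(-4 + 0) = 3/(-4) = 3*(-1/4) = -3/4)
x = 9 (x = 3**2 = 9)
Z(n, J) = 11/12 (Z(n, J) = J/J - 3/4/9 = 1 - 3/4*1/9 = 1 - 1/12 = 11/12)
W = 9 (W = (-3)**2 = 9)
((24 - 1*(-7))*Z(-6, 7))*W = ((24 - 1*(-7))*(11/12))*9 = ((24 + 7)*(11/12))*9 = (31*(11/12))*9 = (341/12)*9 = 1023/4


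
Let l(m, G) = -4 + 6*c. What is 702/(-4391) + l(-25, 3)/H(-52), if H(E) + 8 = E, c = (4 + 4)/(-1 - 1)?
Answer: 20207/65865 ≈ 0.30679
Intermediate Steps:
c = -4 (c = 8/(-2) = 8*(-½) = -4)
H(E) = -8 + E
l(m, G) = -28 (l(m, G) = -4 + 6*(-4) = -4 - 24 = -28)
702/(-4391) + l(-25, 3)/H(-52) = 702/(-4391) - 28/(-8 - 52) = 702*(-1/4391) - 28/(-60) = -702/4391 - 28*(-1/60) = -702/4391 + 7/15 = 20207/65865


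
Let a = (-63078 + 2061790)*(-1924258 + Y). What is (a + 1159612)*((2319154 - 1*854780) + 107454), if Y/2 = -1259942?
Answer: -13961854610682319376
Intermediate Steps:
Y = -2519884 (Y = 2*(-1259942) = -2519884)
a = -8882559945104 (a = (-63078 + 2061790)*(-1924258 - 2519884) = 1998712*(-4444142) = -8882559945104)
(a + 1159612)*((2319154 - 1*854780) + 107454) = (-8882559945104 + 1159612)*((2319154 - 1*854780) + 107454) = -8882558785492*((2319154 - 854780) + 107454) = -8882558785492*(1464374 + 107454) = -8882558785492*1571828 = -13961854610682319376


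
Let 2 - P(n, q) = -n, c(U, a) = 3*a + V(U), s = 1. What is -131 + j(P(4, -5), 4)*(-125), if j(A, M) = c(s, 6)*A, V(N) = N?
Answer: -14381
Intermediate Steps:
c(U, a) = U + 3*a (c(U, a) = 3*a + U = U + 3*a)
P(n, q) = 2 + n (P(n, q) = 2 - (-1)*n = 2 + n)
j(A, M) = 19*A (j(A, M) = (1 + 3*6)*A = (1 + 18)*A = 19*A)
-131 + j(P(4, -5), 4)*(-125) = -131 + (19*(2 + 4))*(-125) = -131 + (19*6)*(-125) = -131 + 114*(-125) = -131 - 14250 = -14381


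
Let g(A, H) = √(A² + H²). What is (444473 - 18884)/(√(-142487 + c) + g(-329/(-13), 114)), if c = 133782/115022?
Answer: 18716978631/(3383*√2304565 + 13*I*√1630706090234) ≈ 318.33 - 1029.0*I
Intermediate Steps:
c = 66891/57511 (c = 133782*(1/115022) = 66891/57511 ≈ 1.1631)
(444473 - 18884)/(√(-142487 + c) + g(-329/(-13), 114)) = (444473 - 18884)/(√(-142487 + 66891/57511) + √((-329/(-13))² + 114²)) = 425589/(√(-8194502966/57511) + √((-329*(-1/13))² + 12996)) = 425589/(I*√1630706090234/3383 + √((329/13)² + 12996)) = 425589/(I*√1630706090234/3383 + √(108241/169 + 12996)) = 425589/(I*√1630706090234/3383 + √(2304565/169)) = 425589/(I*√1630706090234/3383 + √2304565/13) = 425589/(√2304565/13 + I*√1630706090234/3383)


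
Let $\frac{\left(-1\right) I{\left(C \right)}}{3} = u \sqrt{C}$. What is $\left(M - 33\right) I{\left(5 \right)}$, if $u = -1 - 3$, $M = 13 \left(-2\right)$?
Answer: $- 708 \sqrt{5} \approx -1583.1$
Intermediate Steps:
$M = -26$
$u = -4$
$I{\left(C \right)} = 12 \sqrt{C}$ ($I{\left(C \right)} = - 3 \left(- 4 \sqrt{C}\right) = 12 \sqrt{C}$)
$\left(M - 33\right) I{\left(5 \right)} = \left(-26 - 33\right) 12 \sqrt{5} = - 59 \cdot 12 \sqrt{5} = - 708 \sqrt{5}$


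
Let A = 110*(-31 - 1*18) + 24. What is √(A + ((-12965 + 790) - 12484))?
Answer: 5*I*√1201 ≈ 173.28*I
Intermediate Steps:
A = -5366 (A = 110*(-31 - 18) + 24 = 110*(-49) + 24 = -5390 + 24 = -5366)
√(A + ((-12965 + 790) - 12484)) = √(-5366 + ((-12965 + 790) - 12484)) = √(-5366 + (-12175 - 12484)) = √(-5366 - 24659) = √(-30025) = 5*I*√1201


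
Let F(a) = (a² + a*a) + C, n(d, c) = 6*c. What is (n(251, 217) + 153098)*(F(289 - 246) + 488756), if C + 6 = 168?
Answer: 76059910400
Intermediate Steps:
C = 162 (C = -6 + 168 = 162)
F(a) = 162 + 2*a² (F(a) = (a² + a*a) + 162 = (a² + a²) + 162 = 2*a² + 162 = 162 + 2*a²)
(n(251, 217) + 153098)*(F(289 - 246) + 488756) = (6*217 + 153098)*((162 + 2*(289 - 246)²) + 488756) = (1302 + 153098)*((162 + 2*43²) + 488756) = 154400*((162 + 2*1849) + 488756) = 154400*((162 + 3698) + 488756) = 154400*(3860 + 488756) = 154400*492616 = 76059910400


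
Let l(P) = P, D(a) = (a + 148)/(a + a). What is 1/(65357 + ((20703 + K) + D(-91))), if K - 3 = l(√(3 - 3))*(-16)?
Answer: 182/15663409 ≈ 1.1619e-5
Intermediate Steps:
D(a) = (148 + a)/(2*a) (D(a) = (148 + a)/((2*a)) = (148 + a)*(1/(2*a)) = (148 + a)/(2*a))
K = 3 (K = 3 + √(3 - 3)*(-16) = 3 + √0*(-16) = 3 + 0*(-16) = 3 + 0 = 3)
1/(65357 + ((20703 + K) + D(-91))) = 1/(65357 + ((20703 + 3) + (½)*(148 - 91)/(-91))) = 1/(65357 + (20706 + (½)*(-1/91)*57)) = 1/(65357 + (20706 - 57/182)) = 1/(65357 + 3768435/182) = 1/(15663409/182) = 182/15663409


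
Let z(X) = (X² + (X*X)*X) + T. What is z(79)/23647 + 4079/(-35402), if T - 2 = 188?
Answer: 17585780827/837151094 ≈ 21.007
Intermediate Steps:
T = 190 (T = 2 + 188 = 190)
z(X) = 190 + X² + X³ (z(X) = (X² + (X*X)*X) + 190 = (X² + X²*X) + 190 = (X² + X³) + 190 = 190 + X² + X³)
z(79)/23647 + 4079/(-35402) = (190 + 79² + 79³)/23647 + 4079/(-35402) = (190 + 6241 + 493039)*(1/23647) + 4079*(-1/35402) = 499470*(1/23647) - 4079/35402 = 499470/23647 - 4079/35402 = 17585780827/837151094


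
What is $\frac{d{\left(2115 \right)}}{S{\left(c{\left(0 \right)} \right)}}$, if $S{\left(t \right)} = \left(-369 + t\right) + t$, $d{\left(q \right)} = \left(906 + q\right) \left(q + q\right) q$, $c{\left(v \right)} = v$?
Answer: $- \frac{3003025050}{41} \approx -7.3245 \cdot 10^{7}$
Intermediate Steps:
$d{\left(q \right)} = 2 q^{2} \left(906 + q\right)$ ($d{\left(q \right)} = \left(906 + q\right) 2 q q = 2 q \left(906 + q\right) q = 2 q^{2} \left(906 + q\right)$)
$S{\left(t \right)} = -369 + 2 t$
$\frac{d{\left(2115 \right)}}{S{\left(c{\left(0 \right)} \right)}} = \frac{2 \cdot 2115^{2} \left(906 + 2115\right)}{-369 + 2 \cdot 0} = \frac{2 \cdot 4473225 \cdot 3021}{-369 + 0} = \frac{27027225450}{-369} = 27027225450 \left(- \frac{1}{369}\right) = - \frac{3003025050}{41}$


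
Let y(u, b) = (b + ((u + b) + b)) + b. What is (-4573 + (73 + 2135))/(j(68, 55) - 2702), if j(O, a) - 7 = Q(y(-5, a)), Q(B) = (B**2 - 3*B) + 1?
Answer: -2365/42886 ≈ -0.055146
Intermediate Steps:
y(u, b) = u + 4*b (y(u, b) = (b + ((b + u) + b)) + b = (b + (u + 2*b)) + b = (u + 3*b) + b = u + 4*b)
Q(B) = 1 + B**2 - 3*B
j(O, a) = 23 + (-5 + 4*a)**2 - 12*a (j(O, a) = 7 + (1 + (-5 + 4*a)**2 - 3*(-5 + 4*a)) = 7 + (1 + (-5 + 4*a)**2 + (15 - 12*a)) = 7 + (16 + (-5 + 4*a)**2 - 12*a) = 23 + (-5 + 4*a)**2 - 12*a)
(-4573 + (73 + 2135))/(j(68, 55) - 2702) = (-4573 + (73 + 2135))/((48 - 52*55 + 16*55**2) - 2702) = (-4573 + 2208)/((48 - 2860 + 16*3025) - 2702) = -2365/((48 - 2860 + 48400) - 2702) = -2365/(45588 - 2702) = -2365/42886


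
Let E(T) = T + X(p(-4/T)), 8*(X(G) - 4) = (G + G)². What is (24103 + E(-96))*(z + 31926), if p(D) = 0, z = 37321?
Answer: 1662689717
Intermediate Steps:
X(G) = 4 + G²/2 (X(G) = 4 + (G + G)²/8 = 4 + (2*G)²/8 = 4 + (4*G²)/8 = 4 + G²/2)
E(T) = 4 + T (E(T) = T + (4 + (½)*0²) = T + (4 + (½)*0) = T + (4 + 0) = T + 4 = 4 + T)
(24103 + E(-96))*(z + 31926) = (24103 + (4 - 96))*(37321 + 31926) = (24103 - 92)*69247 = 24011*69247 = 1662689717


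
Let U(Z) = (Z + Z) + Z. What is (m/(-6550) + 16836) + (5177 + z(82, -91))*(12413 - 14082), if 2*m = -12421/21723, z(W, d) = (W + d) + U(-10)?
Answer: -2435499487039379/284571300 ≈ -8.5585e+6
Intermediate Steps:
U(Z) = 3*Z (U(Z) = 2*Z + Z = 3*Z)
z(W, d) = -30 + W + d (z(W, d) = (W + d) + 3*(-10) = (W + d) - 30 = -30 + W + d)
m = -12421/43446 (m = (-12421/21723)/2 = (-12421*1/21723)/2 = (½)*(-12421/21723) = -12421/43446 ≈ -0.28590)
(m/(-6550) + 16836) + (5177 + z(82, -91))*(12413 - 14082) = (-12421/43446/(-6550) + 16836) + (5177 + (-30 + 82 - 91))*(12413 - 14082) = (-12421/43446*(-1/6550) + 16836) + (5177 - 39)*(-1669) = (12421/284571300 + 16836) + 5138*(-1669) = 4791042419221/284571300 - 8575322 = -2435499487039379/284571300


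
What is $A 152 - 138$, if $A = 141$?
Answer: $21294$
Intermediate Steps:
$A 152 - 138 = 141 \cdot 152 - 138 = 21432 - 138 = 21294$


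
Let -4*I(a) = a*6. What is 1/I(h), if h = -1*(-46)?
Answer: -1/69 ≈ -0.014493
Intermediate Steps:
h = 46
I(a) = -3*a/2 (I(a) = -a*6/4 = -3*a/2)
1/I(h) = 1/(-3/2*46) = 1/(-69) = -1/69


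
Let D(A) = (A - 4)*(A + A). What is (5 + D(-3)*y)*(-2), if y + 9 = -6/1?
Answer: 1250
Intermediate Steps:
D(A) = 2*A*(-4 + A) (D(A) = (-4 + A)*(2*A) = 2*A*(-4 + A))
y = -15 (y = -9 - 6/1 = -9 - 6*1 = -9 - 6 = -15)
(5 + D(-3)*y)*(-2) = (5 + (2*(-3)*(-4 - 3))*(-15))*(-2) = (5 + (2*(-3)*(-7))*(-15))*(-2) = (5 + 42*(-15))*(-2) = (5 - 630)*(-2) = -625*(-2) = 1250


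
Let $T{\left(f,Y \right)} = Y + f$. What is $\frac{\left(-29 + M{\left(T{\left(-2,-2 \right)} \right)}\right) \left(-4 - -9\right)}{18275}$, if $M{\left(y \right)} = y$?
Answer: $- \frac{33}{3655} \approx -0.0090287$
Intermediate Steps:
$\frac{\left(-29 + M{\left(T{\left(-2,-2 \right)} \right)}\right) \left(-4 - -9\right)}{18275} = \frac{\left(-29 - 4\right) \left(-4 - -9\right)}{18275} = \left(-29 - 4\right) \left(-4 + 9\right) \frac{1}{18275} = \left(-33\right) 5 \cdot \frac{1}{18275} = \left(-165\right) \frac{1}{18275} = - \frac{33}{3655}$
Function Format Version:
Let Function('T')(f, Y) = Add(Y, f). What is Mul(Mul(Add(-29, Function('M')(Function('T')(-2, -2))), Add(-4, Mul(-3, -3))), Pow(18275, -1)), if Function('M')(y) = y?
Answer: Rational(-33, 3655) ≈ -0.0090287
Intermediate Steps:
Mul(Mul(Add(-29, Function('M')(Function('T')(-2, -2))), Add(-4, Mul(-3, -3))), Pow(18275, -1)) = Mul(Mul(Add(-29, Add(-2, -2)), Add(-4, Mul(-3, -3))), Pow(18275, -1)) = Mul(Mul(Add(-29, -4), Add(-4, 9)), Rational(1, 18275)) = Mul(Mul(-33, 5), Rational(1, 18275)) = Mul(-165, Rational(1, 18275)) = Rational(-33, 3655)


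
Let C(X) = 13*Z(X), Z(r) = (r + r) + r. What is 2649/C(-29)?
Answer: -883/377 ≈ -2.3422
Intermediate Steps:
Z(r) = 3*r (Z(r) = 2*r + r = 3*r)
C(X) = 39*X (C(X) = 13*(3*X) = 39*X)
2649/C(-29) = 2649/((39*(-29))) = 2649/(-1131) = 2649*(-1/1131) = -883/377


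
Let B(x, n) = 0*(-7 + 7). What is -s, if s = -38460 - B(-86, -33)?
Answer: 38460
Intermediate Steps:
B(x, n) = 0 (B(x, n) = 0*0 = 0)
s = -38460 (s = -38460 - 1*0 = -38460 + 0 = -38460)
-s = -1*(-38460) = 38460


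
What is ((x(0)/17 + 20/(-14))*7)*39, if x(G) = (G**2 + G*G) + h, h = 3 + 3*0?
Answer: -5811/17 ≈ -341.82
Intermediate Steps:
h = 3 (h = 3 + 0 = 3)
x(G) = 3 + 2*G**2 (x(G) = (G**2 + G*G) + 3 = (G**2 + G**2) + 3 = 2*G**2 + 3 = 3 + 2*G**2)
((x(0)/17 + 20/(-14))*7)*39 = (((3 + 2*0**2)/17 + 20/(-14))*7)*39 = (((3 + 2*0)*(1/17) + 20*(-1/14))*7)*39 = (((3 + 0)*(1/17) - 10/7)*7)*39 = ((3*(1/17) - 10/7)*7)*39 = ((3/17 - 10/7)*7)*39 = -149/119*7*39 = -149/17*39 = -5811/17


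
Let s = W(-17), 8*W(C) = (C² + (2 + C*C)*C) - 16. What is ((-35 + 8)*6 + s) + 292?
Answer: -1817/4 ≈ -454.25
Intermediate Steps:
W(C) = -2 + C²/8 + C*(2 + C²)/8 (W(C) = ((C² + (2 + C*C)*C) - 16)/8 = ((C² + (2 + C²)*C) - 16)/8 = ((C² + C*(2 + C²)) - 16)/8 = (-16 + C² + C*(2 + C²))/8 = -2 + C²/8 + C*(2 + C²)/8)
s = -2337/4 (s = -2 + (¼)*(-17) + (⅛)*(-17)² + (⅛)*(-17)³ = -2 - 17/4 + (⅛)*289 + (⅛)*(-4913) = -2 - 17/4 + 289/8 - 4913/8 = -2337/4 ≈ -584.25)
((-35 + 8)*6 + s) + 292 = ((-35 + 8)*6 - 2337/4) + 292 = (-27*6 - 2337/4) + 292 = (-162 - 2337/4) + 292 = -2985/4 + 292 = -1817/4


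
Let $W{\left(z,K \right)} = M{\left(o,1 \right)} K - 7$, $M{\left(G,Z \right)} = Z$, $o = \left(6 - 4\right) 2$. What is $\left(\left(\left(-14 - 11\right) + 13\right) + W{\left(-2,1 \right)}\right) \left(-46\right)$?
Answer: $828$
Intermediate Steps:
$o = 4$ ($o = 2 \cdot 2 = 4$)
$W{\left(z,K \right)} = -7 + K$ ($W{\left(z,K \right)} = 1 K - 7 = K - 7 = -7 + K$)
$\left(\left(\left(-14 - 11\right) + 13\right) + W{\left(-2,1 \right)}\right) \left(-46\right) = \left(\left(\left(-14 - 11\right) + 13\right) + \left(-7 + 1\right)\right) \left(-46\right) = \left(\left(-25 + 13\right) - 6\right) \left(-46\right) = \left(-12 - 6\right) \left(-46\right) = \left(-18\right) \left(-46\right) = 828$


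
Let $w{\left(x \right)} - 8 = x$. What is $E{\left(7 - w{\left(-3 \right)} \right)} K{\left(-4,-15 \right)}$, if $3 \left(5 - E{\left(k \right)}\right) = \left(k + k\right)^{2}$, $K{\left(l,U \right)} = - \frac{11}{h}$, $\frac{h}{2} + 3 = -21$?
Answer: $- \frac{11}{144} \approx -0.076389$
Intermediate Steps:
$h = -48$ ($h = -6 + 2 \left(-21\right) = -6 - 42 = -48$)
$w{\left(x \right)} = 8 + x$
$K{\left(l,U \right)} = \frac{11}{48}$ ($K{\left(l,U \right)} = - \frac{11}{-48} = \left(-11\right) \left(- \frac{1}{48}\right) = \frac{11}{48}$)
$E{\left(k \right)} = 5 - \frac{4 k^{2}}{3}$ ($E{\left(k \right)} = 5 - \frac{\left(k + k\right)^{2}}{3} = 5 - \frac{\left(2 k\right)^{2}}{3} = 5 - \frac{4 k^{2}}{3}$)
$E{\left(7 - w{\left(-3 \right)} \right)} K{\left(-4,-15 \right)} = \left(5 - \frac{4 \left(7 - \left(8 - 3\right)\right)^{2}}{3}\right) \frac{11}{48} = \left(5 - \frac{4 \left(7 - 5\right)^{2}}{3}\right) \frac{11}{48} = \left(5 - \frac{4 \cdot 2^{2}}{3}\right) \frac{11}{48} = \left(5 - \frac{16}{3}\right) \frac{11}{48} = \left(- \frac{1}{3}\right) \frac{11}{48} = - \frac{11}{144}$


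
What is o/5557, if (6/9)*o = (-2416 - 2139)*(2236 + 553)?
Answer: -38111685/11114 ≈ -3429.2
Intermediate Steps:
o = -38111685/2 (o = 3*((-2416 - 2139)*(2236 + 553))/2 = 3*(-4555*2789)/2 = (3/2)*(-12703895) = -38111685/2 ≈ -1.9056e+7)
o/5557 = -38111685/2/5557 = -38111685/2*1/5557 = -38111685/11114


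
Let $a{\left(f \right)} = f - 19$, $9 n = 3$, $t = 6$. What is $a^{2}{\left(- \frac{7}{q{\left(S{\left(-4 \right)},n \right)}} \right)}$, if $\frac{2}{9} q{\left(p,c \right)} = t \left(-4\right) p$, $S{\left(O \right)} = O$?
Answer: $\frac{67486225}{186624} \approx 361.62$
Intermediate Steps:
$n = \frac{1}{3}$ ($n = \frac{1}{9} \cdot 3 = \frac{1}{3} \approx 0.33333$)
$q{\left(p,c \right)} = - 108 p$ ($q{\left(p,c \right)} = \frac{9 \cdot 6 \left(-4\right) p}{2} = \frac{9 \left(- 24 p\right)}{2} = - 108 p$)
$a{\left(f \right)} = -19 + f$
$a^{2}{\left(- \frac{7}{q{\left(S{\left(-4 \right)},n \right)}} \right)} = \left(-19 - \frac{7}{\left(-108\right) \left(-4\right)}\right)^{2} = \left(-19 - \frac{7}{432}\right)^{2} = \left(- \frac{8215}{432}\right)^{2} = \frac{67486225}{186624}$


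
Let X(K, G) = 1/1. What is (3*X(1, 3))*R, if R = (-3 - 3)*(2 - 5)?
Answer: 54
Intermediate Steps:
X(K, G) = 1
R = 18 (R = -6*(-3) = 18)
(3*X(1, 3))*R = (3*1)*18 = 3*18 = 54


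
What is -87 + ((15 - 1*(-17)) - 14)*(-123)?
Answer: -2301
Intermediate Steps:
-87 + ((15 - 1*(-17)) - 14)*(-123) = -87 + ((15 + 17) - 14)*(-123) = -87 + (32 - 14)*(-123) = -87 + 18*(-123) = -87 - 2214 = -2301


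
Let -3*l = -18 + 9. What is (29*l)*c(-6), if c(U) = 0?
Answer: 0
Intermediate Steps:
l = 3 (l = -(-18 + 9)/3 = -⅓*(-9) = 3)
(29*l)*c(-6) = (29*3)*0 = 87*0 = 0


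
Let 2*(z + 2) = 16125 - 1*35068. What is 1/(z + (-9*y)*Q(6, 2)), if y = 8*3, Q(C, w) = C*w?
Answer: -2/24131 ≈ -8.2881e-5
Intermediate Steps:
y = 24
z = -18947/2 (z = -2 + (16125 - 1*35068)/2 = -2 + (16125 - 35068)/2 = -2 + (½)*(-18943) = -2 - 18943/2 = -18947/2 ≈ -9473.5)
1/(z + (-9*y)*Q(6, 2)) = 1/(-18947/2 + (-9*24)*(6*2)) = 1/(-18947/2 - 216*12) = 1/(-18947/2 - 2592) = 1/(-24131/2) = -2/24131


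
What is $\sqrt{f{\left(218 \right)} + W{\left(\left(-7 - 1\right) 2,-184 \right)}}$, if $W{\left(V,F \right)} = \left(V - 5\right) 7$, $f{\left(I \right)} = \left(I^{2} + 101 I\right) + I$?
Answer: $\sqrt{69613} \approx 263.84$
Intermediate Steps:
$f{\left(I \right)} = I^{2} + 102 I$
$W{\left(V,F \right)} = -35 + 7 V$ ($W{\left(V,F \right)} = \left(-5 + V\right) 7 = -35 + 7 V$)
$\sqrt{f{\left(218 \right)} + W{\left(\left(-7 - 1\right) 2,-184 \right)}} = \sqrt{218 \left(102 + 218\right) + \left(-35 + 7 \left(-7 - 1\right) 2\right)} = \sqrt{218 \cdot 320 + \left(-35 + 7 \left(\left(-8\right) 2\right)\right)} = \sqrt{69760 + \left(-35 + 7 \left(-16\right)\right)} = \sqrt{69760 - 147} = \sqrt{69613}$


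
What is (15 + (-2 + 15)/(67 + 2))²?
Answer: 1098304/4761 ≈ 230.69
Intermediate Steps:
(15 + (-2 + 15)/(67 + 2))² = (15 + 13/69)² = (1048/69)² = 1098304/4761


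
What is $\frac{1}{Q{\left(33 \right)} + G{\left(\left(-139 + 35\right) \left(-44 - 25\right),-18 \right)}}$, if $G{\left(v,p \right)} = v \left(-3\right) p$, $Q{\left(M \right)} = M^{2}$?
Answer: $\frac{1}{388593} \approx 2.5734 \cdot 10^{-6}$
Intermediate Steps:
$G{\left(v,p \right)} = - 3 p v$ ($G{\left(v,p \right)} = - 3 v p = - 3 p v$)
$\frac{1}{Q{\left(33 \right)} + G{\left(\left(-139 + 35\right) \left(-44 - 25\right),-18 \right)}} = \frac{1}{33^{2} - - 54 \left(-139 + 35\right) \left(-44 - 25\right)} = \frac{1}{1089 - - 54 \left(\left(-104\right) \left(-69\right)\right)} = \frac{1}{1089 - \left(-54\right) 7176} = \frac{1}{1089 + 387504} = \frac{1}{388593}$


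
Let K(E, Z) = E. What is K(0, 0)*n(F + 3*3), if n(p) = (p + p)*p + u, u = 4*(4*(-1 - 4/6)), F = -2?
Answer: 0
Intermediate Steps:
u = -80/3 (u = 4*(4*(-1 - 4*⅙)) = 4*(4*(-1 - ⅔)) = 4*(4*(-5/3)) = 4*(-20/3) = -80/3 ≈ -26.667)
n(p) = -80/3 + 2*p² (n(p) = (p + p)*p - 80/3 = (2*p)*p - 80/3 = 2*p² - 80/3 = -80/3 + 2*p²)
K(0, 0)*n(F + 3*3) = 0*(-80/3 + 2*(-2 + 3*3)²) = 0*(-80/3 + 2*(-2 + 9)²) = 0*(-80/3 + 2*7²) = 0*(-80/3 + 2*49) = 0*(-80/3 + 98) = 0*(214/3) = 0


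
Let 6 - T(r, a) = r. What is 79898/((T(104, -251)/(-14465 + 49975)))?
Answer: -202655570/7 ≈ -2.8951e+7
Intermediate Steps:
T(r, a) = 6 - r
79898/((T(104, -251)/(-14465 + 49975))) = 79898/(((6 - 1*104)/(-14465 + 49975))) = 79898/(((6 - 104)/35510)) = 79898/((-98*1/35510)) = 79898/(-49/17755) = 79898*(-17755/49) = -202655570/7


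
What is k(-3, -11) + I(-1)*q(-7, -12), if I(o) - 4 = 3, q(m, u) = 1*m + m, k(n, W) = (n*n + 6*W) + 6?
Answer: -149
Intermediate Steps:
k(n, W) = 6 + n² + 6*W (k(n, W) = (n² + 6*W) + 6 = 6 + n² + 6*W)
q(m, u) = 2*m (q(m, u) = m + m = 2*m)
I(o) = 7 (I(o) = 4 + 3 = 7)
k(-3, -11) + I(-1)*q(-7, -12) = (6 + (-3)² + 6*(-11)) + 7*(2*(-7)) = (6 + 9 - 66) + 7*(-14) = -51 - 98 = -149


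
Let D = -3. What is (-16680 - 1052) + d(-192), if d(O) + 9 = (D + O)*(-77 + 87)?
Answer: -19691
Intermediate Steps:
d(O) = -39 + 10*O (d(O) = -9 + (-3 + O)*(-77 + 87) = -9 + (-3 + O)*10 = -9 + (-30 + 10*O) = -39 + 10*O)
(-16680 - 1052) + d(-192) = (-16680 - 1052) + (-39 + 10*(-192)) = -17732 + (-39 - 1920) = -17732 - 1959 = -19691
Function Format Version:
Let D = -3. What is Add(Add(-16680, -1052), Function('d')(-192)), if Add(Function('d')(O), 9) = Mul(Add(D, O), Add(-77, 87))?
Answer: -19691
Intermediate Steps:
Function('d')(O) = Add(-39, Mul(10, O)) (Function('d')(O) = Add(-9, Mul(Add(-3, O), Add(-77, 87))) = Add(-9, Mul(Add(-3, O), 10)) = Add(-9, Add(-30, Mul(10, O))) = Add(-39, Mul(10, O)))
Add(Add(-16680, -1052), Function('d')(-192)) = Add(Add(-16680, -1052), Add(-39, Mul(10, -192))) = Add(-17732, Add(-39, -1920)) = Add(-17732, -1959) = -19691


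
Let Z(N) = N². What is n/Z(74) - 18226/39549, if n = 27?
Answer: -98737753/216570324 ≈ -0.45592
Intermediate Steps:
n/Z(74) - 18226/39549 = 27/(74²) - 18226/39549 = 27/5476 - 18226*1/39549 = 27*(1/5476) - 18226/39549 = 27/5476 - 18226/39549 = -98737753/216570324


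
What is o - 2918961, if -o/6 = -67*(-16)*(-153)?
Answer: -1934865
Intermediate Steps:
o = 984096 (o = -6*(-67*(-16))*(-153) = -6432*(-153) = -6*(-164016) = 984096)
o - 2918961 = 984096 - 2918961 = -1934865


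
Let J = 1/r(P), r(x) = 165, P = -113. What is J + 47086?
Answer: 7769191/165 ≈ 47086.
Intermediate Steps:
J = 1/165 ≈ 0.0060606
J + 47086 = 1/165 + 47086 = 7769191/165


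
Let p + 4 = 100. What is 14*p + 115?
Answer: 1459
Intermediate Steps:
p = 96 (p = -4 + 100 = 96)
14*p + 115 = 14*96 + 115 = 1344 + 115 = 1459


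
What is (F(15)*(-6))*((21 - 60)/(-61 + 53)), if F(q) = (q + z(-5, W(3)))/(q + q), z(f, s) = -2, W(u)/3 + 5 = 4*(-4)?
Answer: -507/40 ≈ -12.675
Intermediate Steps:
W(u) = -63 (W(u) = -15 + 3*(4*(-4)) = -15 + 3*(-16) = -15 - 48 = -63)
F(q) = (-2 + q)/(2*q) (F(q) = (q - 2)/(q + q) = (-2 + q)/((2*q)) = (-2 + q)*(1/(2*q)) = (-2 + q)/(2*q))
(F(15)*(-6))*((21 - 60)/(-61 + 53)) = (((½)*(-2 + 15)/15)*(-6))*((21 - 60)/(-61 + 53)) = (((½)*(1/15)*13)*(-6))*(-39/(-8)) = ((13/30)*(-6))*(-39*(-⅛)) = -13/5*39/8 = -507/40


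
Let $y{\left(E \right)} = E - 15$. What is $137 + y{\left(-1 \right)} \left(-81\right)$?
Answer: $1433$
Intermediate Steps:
$y{\left(E \right)} = -15 + E$ ($y{\left(E \right)} = E - 15 = -15 + E$)
$137 + y{\left(-1 \right)} \left(-81\right) = 137 + \left(-15 - 1\right) \left(-81\right) = 137 - -1296 = 137 + 1296 = 1433$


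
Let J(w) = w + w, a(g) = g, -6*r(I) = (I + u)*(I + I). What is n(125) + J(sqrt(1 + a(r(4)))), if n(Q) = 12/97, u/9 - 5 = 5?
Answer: 12/97 + 2*I*sqrt(1119)/3 ≈ 0.12371 + 22.301*I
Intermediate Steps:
u = 90 (u = 45 + 9*5 = 45 + 45 = 90)
r(I) = -I*(90 + I)/3 (r(I) = -(I + 90)*(I + I)/6 = -(90 + I)*2*I/6 = -I*(90 + I)/3)
n(Q) = 12/97 (n(Q) = 12*(1/97) = 12/97)
J(w) = 2*w
n(125) + J(sqrt(1 + a(r(4)))) = 12/97 + 2*sqrt(1 - 1/3*4*(90 + 4)) = 12/97 + 2*sqrt(1 - 1/3*4*94) = 12/97 + 2*sqrt(1 - 376/3) = 12/97 + 2*sqrt(-373/3) = 12/97 + 2*(I*sqrt(1119)/3) = 12/97 + 2*I*sqrt(1119)/3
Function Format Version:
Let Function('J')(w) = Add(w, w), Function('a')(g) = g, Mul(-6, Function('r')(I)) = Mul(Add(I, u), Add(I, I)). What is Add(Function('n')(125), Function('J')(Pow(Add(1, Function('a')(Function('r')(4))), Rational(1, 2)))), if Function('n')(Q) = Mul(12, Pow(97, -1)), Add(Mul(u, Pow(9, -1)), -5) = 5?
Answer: Add(Rational(12, 97), Mul(Rational(2, 3), I, Pow(1119, Rational(1, 2)))) ≈ Add(0.12371, Mul(22.301, I))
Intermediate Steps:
u = 90 (u = Add(45, Mul(9, 5)) = Add(45, 45) = 90)
Function('r')(I) = Mul(Rational(-1, 3), I, Add(90, I)) (Function('r')(I) = Mul(Rational(-1, 6), Mul(Add(I, 90), Add(I, I))) = Mul(Rational(-1, 6), Mul(Add(90, I), Mul(2, I))) = Mul(Rational(-1, 6), Mul(2, I, Add(90, I))) = Mul(Rational(-1, 3), I, Add(90, I)))
Function('n')(Q) = Rational(12, 97) (Function('n')(Q) = Mul(12, Rational(1, 97)) = Rational(12, 97))
Function('J')(w) = Mul(2, w)
Add(Function('n')(125), Function('J')(Pow(Add(1, Function('a')(Function('r')(4))), Rational(1, 2)))) = Add(Rational(12, 97), Mul(2, Pow(Add(1, Mul(Rational(-1, 3), 4, Add(90, 4))), Rational(1, 2)))) = Add(Rational(12, 97), Mul(2, Pow(Add(1, Mul(Rational(-1, 3), 4, 94)), Rational(1, 2)))) = Add(Rational(12, 97), Mul(2, Pow(Add(1, Rational(-376, 3)), Rational(1, 2)))) = Add(Rational(12, 97), Mul(2, Pow(Rational(-373, 3), Rational(1, 2)))) = Add(Rational(12, 97), Mul(2, Mul(Rational(1, 3), I, Pow(1119, Rational(1, 2))))) = Add(Rational(12, 97), Mul(Rational(2, 3), I, Pow(1119, Rational(1, 2))))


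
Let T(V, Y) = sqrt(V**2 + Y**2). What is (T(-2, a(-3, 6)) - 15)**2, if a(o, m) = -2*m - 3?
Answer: (15 - sqrt(229))**2 ≈ 0.017621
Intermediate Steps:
a(o, m) = -3 - 2*m
(T(-2, a(-3, 6)) - 15)**2 = (sqrt((-2)**2 + (-3 - 2*6)**2) - 15)**2 = (sqrt(4 + (-3 - 12)**2) - 15)**2 = (sqrt(4 + (-15)**2) - 15)**2 = (sqrt(4 + 225) - 15)**2 = (sqrt(229) - 15)**2 = (-15 + sqrt(229))**2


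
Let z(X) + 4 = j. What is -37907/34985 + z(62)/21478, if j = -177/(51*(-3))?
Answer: -41527566671/38321799330 ≈ -1.0837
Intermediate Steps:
j = 59/51 (j = -177/(-153) = -177*(-1/153) = 59/51 ≈ 1.1569)
z(X) = -145/51 (z(X) = -4 + 59/51 = -145/51)
-37907/34985 + z(62)/21478 = -37907/34985 - 145/51/21478 = -37907*1/34985 - 145/51*1/21478 = -37907/34985 - 145/1095378 = -41527566671/38321799330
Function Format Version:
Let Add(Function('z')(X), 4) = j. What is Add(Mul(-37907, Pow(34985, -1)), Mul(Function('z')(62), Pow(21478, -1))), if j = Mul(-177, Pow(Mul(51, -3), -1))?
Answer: Rational(-41527566671, 38321799330) ≈ -1.0837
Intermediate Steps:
j = Rational(59, 51) (j = Mul(-177, Pow(-153, -1)) = Mul(-177, Rational(-1, 153)) = Rational(59, 51) ≈ 1.1569)
Function('z')(X) = Rational(-145, 51) (Function('z')(X) = Add(-4, Rational(59, 51)) = Rational(-145, 51))
Add(Mul(-37907, Pow(34985, -1)), Mul(Function('z')(62), Pow(21478, -1))) = Add(Mul(-37907, Pow(34985, -1)), Mul(Rational(-145, 51), Pow(21478, -1))) = Add(Mul(-37907, Rational(1, 34985)), Mul(Rational(-145, 51), Rational(1, 21478))) = Add(Rational(-37907, 34985), Rational(-145, 1095378)) = Rational(-41527566671, 38321799330)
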